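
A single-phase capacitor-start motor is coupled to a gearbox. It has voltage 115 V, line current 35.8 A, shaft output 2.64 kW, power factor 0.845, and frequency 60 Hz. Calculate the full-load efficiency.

75.9 %

P_out = 2.64 kW = 2640 W
P_in = V·I·cosφ = 115 × 35.8 × 0.845 = 3479 W
η = P_out / P_in = 2640 / 3479 = 0.759 = 75.9%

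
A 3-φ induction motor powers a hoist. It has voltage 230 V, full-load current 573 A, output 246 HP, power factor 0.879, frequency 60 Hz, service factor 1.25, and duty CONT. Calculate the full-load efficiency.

P_out = 246 × 746 = 183516 W
P_in = √3·V_L·I_L·cosφ = 1.732 × 230 × 573 × 0.879 = 200641 W
η = P_out / P_in = 183516 / 200641 = 0.915 = 91.5%

91.5 %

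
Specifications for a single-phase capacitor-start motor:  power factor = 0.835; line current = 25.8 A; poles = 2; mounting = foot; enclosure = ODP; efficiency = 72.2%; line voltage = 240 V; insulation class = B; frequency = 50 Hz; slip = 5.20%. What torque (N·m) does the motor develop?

12.5 N·m

P_in = V·I·cosφ = 240 × 25.8 × 0.835 = 5170 W
P_out = η·P_in = 0.722 × 5170 = 3733 W
n_s = 120×50/2 = 3000 rpm; n = 3000×(1−0.052) = 2844 rpm
ω = 2π×2844/60 = 297.8 rad/s
τ = P_out/ω = 3733/297.8 = 12.5 N·m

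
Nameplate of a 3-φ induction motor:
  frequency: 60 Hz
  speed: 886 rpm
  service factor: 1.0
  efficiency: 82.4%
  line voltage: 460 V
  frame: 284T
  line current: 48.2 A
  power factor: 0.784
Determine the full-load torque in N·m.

P_in = √3·V·I·cosφ = 1.732 × 460 × 48.2 × 0.784 = 30107 W
P_out = η·P_in = 0.824 × 30107 = 24808 W
n = 886 rpm
ω = 2π×886/60 = 92.78 rad/s
τ = P_out/ω = 24808/92.78 = 267 N·m

267 N·m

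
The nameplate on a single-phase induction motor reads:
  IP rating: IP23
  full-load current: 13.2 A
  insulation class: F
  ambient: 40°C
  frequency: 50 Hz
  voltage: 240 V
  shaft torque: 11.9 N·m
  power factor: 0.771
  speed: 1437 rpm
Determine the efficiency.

73.3 %

ω = 2π × 1437/60 = 150.5 rad/s; P_out = τω = 11.9 × 150.5 = 1791 W
P_in = V·I·cosφ = 240 × 13.2 × 0.771 = 2443 W
η = P_out / P_in = 1791 / 2443 = 0.733 = 73.3%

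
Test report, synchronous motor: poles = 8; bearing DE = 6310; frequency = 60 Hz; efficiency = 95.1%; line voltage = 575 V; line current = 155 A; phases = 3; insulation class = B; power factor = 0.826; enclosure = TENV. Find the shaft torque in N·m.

P_in = √3·V·I·cosφ = 1.732 × 575 × 155 × 0.826 = 127505 W
P_out = η·P_in = 0.951 × 127505 = 121257 W
n = n_s = 120×60/8 = 900 rpm (synchronous)
ω = 2π×900/60 = 94.25 rad/s
τ = P_out/ω = 121257/94.25 = 1290 N·m

1290 N·m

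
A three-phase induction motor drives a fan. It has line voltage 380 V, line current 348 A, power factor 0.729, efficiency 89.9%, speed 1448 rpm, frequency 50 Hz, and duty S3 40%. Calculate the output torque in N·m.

990 N·m

P_in = √3·V·I·cosφ = 1.732 × 380 × 348 × 0.729 = 166970 W
P_out = η·P_in = 0.899 × 166970 = 150106 W
n = 1448 rpm
ω = 2π×1448/60 = 151.6 rad/s
τ = P_out/ω = 150106/151.6 = 990 N·m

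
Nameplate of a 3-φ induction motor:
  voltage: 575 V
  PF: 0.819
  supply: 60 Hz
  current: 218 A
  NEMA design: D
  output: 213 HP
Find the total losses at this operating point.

P_in = √3·V·I·cosφ = 1.732×575×218×0.819 = 177810 W
P_out = 213×746 = 158898 W
Losses = P_in − P_out = 177810 − 158898 = 18912 W

18.9 kW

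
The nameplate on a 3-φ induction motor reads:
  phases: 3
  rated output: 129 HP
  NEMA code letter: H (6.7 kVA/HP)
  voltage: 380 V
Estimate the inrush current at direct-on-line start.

1310 A

S_LR = 6.7 × 129 = 864.3 kVA
I_LR = S_LR/(√3·V_L) = 864300/(1.732×380) = 1310 A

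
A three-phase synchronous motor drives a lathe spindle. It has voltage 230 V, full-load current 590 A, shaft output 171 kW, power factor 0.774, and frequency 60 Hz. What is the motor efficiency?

P_out = 171 kW = 171000 W
P_in = √3·V_L·I_L·cosφ = 1.732 × 230 × 590 × 0.774 = 181915 W
η = P_out / P_in = 171000 / 181915 = 0.940 = 94.0%

94.0 %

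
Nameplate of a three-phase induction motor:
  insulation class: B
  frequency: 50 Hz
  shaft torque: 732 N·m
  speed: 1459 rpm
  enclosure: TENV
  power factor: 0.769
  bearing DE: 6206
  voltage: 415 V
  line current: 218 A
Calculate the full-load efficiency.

92.8 %

ω = 2π × 1459/60 = 152.8 rad/s; P_out = τω = 732 × 152.8 = 111850 W
P_in = √3·V_L·I_L·cosφ = 1.732 × 415 × 218 × 0.769 = 120498 W
η = P_out / P_in = 111850 / 120498 = 0.928 = 92.8%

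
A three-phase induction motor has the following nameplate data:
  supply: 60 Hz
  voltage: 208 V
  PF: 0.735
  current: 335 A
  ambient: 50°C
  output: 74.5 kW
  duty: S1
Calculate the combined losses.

14.2 kW

P_in = √3·V·I·cosφ = 1.732×208×335×0.735 = 88704 W
P_out = 74500 W
Losses = P_in − P_out = 88704 − 74500 = 14204 W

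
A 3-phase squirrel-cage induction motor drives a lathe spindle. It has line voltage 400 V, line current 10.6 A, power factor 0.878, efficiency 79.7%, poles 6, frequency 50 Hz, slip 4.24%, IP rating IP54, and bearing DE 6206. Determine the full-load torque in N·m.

P_in = √3·V·I·cosφ = 1.732 × 400 × 10.6 × 0.878 = 6448 W
P_out = η·P_in = 0.797 × 6448 = 5139 W
n_s = 120×50/6 = 1000 rpm; n = 1000×(1−0.0424) = 958 rpm
ω = 2π×958/60 = 100.3 rad/s
τ = P_out/ω = 5139/100.3 = 51.2 N·m

51.2 N·m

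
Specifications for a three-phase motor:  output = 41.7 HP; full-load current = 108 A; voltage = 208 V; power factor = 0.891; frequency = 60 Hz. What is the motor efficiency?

89.7 %

P_out = 41.7 × 746 = 31108 W
P_in = √3·V_L·I_L·cosφ = 1.732 × 208 × 108 × 0.891 = 34667 W
η = P_out / P_in = 31108 / 34667 = 0.897 = 89.7%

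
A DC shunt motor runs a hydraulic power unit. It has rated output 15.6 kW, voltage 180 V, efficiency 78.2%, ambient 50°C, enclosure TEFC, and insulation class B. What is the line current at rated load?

111 A

P_out = 15.6 kW = 15600 W
P_in = P_out / η = 15600 / 0.782 = 19949 W
I = P_in / V = 19949 / 180 = 111 A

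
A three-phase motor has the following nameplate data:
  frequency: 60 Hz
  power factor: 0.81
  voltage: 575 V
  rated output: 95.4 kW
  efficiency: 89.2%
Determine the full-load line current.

133 A

P_out = 95.4 kW = 95400 W
P_in = P_out / η = 95400 / 0.892 = 106951 W
I_L = P_in / (√3·V_L·cosφ) = 106951 / (1.732 × 575 × 0.81) = 133 A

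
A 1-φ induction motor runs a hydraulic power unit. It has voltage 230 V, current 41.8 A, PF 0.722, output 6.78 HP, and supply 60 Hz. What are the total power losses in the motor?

P_in = V·I·cosφ = 230×41.8×0.722 = 6941 W
P_out = 6.78×746 = 5058 W
Losses = P_in − P_out = 6941 − 5058 = 1883 W

1.88 kW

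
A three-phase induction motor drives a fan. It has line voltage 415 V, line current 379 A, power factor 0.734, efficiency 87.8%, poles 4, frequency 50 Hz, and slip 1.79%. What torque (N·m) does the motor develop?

P_in = √3·V·I·cosφ = 1.732 × 415 × 379 × 0.734 = 199955 W
P_out = η·P_in = 0.878 × 199955 = 175560 W
n_s = 120×50/4 = 1500 rpm; n = 1500×(1−0.0179) = 1473 rpm
ω = 2π×1473/60 = 154.3 rad/s
τ = P_out/ω = 175560/154.3 = 1140 N·m

1140 N·m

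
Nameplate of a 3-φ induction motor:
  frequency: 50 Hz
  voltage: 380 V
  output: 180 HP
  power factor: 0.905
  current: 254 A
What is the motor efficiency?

P_out = 180 × 746 = 134280 W
P_in = √3·V_L·I_L·cosφ = 1.732 × 380 × 254 × 0.905 = 151291 W
η = P_out / P_in = 134280 / 151291 = 0.888 = 88.8%

88.8 %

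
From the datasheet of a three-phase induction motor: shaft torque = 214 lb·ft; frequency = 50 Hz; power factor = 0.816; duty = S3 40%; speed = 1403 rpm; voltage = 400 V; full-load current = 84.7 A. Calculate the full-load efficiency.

89.0 %

τ = 214 lb·ft × 1.356 = 290.2 N·m
ω = 2π × 1403/60 = 146.9 rad/s; P_out = τω = 290.2 × 146.9 = 42630 W
P_in = √3·V_L·I_L·cosφ = 1.732 × 400 × 84.7 × 0.816 = 47883 W
η = P_out / P_in = 42630 / 47883 = 0.890 = 89.0%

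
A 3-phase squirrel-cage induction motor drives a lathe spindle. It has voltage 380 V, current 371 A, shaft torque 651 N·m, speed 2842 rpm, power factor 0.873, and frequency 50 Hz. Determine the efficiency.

90.9 %

ω = 2π × 2842/60 = 297.6 rad/s; P_out = τω = 651 × 297.6 = 193738 W
P_in = √3·V_L·I_L·cosφ = 1.732 × 380 × 371 × 0.873 = 213167 W
η = P_out / P_in = 193738 / 213167 = 0.909 = 90.9%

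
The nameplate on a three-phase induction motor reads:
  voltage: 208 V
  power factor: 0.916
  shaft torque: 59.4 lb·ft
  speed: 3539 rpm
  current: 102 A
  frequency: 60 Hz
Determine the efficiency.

88.7 %

τ = 59.4 lb·ft × 1.356 = 80.55 N·m
ω = 2π × 3539/60 = 370.6 rad/s; P_out = τω = 80.55 × 370.6 = 29852 W
P_in = √3·V_L·I_L·cosφ = 1.732 × 208 × 102 × 0.916 = 33659 W
η = P_out / P_in = 29852 / 33659 = 0.887 = 88.7%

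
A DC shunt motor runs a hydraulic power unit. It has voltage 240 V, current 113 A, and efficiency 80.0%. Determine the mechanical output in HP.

29.1 HP

P_in = V·I = 240 × 113 = 27120 W
P_out = η·P_in = 0.8 × 27120 = 21696 W
= 21696/746 = 29.1 HP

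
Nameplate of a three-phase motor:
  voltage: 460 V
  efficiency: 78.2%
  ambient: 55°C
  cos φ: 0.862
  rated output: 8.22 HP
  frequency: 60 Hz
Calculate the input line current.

11.4 A

P_out = 8.22 × 746 = 6132 W
P_in = P_out / η = 6132 / 0.782 = 7841 W
I_L = P_in / (√3·V_L·cosφ) = 7841 / (1.732 × 460 × 0.862) = 11.4 A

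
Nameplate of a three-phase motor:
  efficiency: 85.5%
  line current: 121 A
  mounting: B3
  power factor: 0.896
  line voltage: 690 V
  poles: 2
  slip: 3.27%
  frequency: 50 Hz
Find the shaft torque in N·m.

P_in = √3·V·I·cosφ = 1.732 × 690 × 121 × 0.896 = 129566 W
P_out = η·P_in = 0.855 × 129566 = 110779 W
n_s = 120×50/2 = 3000 rpm; n = 3000×(1−0.0327) = 2902 rpm
ω = 2π×2902/60 = 303.9 rad/s
τ = P_out/ω = 110779/303.9 = 365 N·m

365 N·m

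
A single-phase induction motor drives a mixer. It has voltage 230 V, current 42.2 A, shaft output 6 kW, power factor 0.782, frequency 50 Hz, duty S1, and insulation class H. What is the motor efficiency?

P_out = 6 kW = 6000 W
P_in = V·I·cosφ = 230 × 42.2 × 0.782 = 7590 W
η = P_out / P_in = 6000 / 7590 = 0.791 = 79.1%

79.1 %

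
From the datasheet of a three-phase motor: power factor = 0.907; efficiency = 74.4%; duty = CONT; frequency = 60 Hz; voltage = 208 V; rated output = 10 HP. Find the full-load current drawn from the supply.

P_out = 10 × 746 = 7460 W
P_in = P_out / η = 7460 / 0.744 = 10027 W
I_L = P_in / (√3·V_L·cosφ) = 10027 / (1.732 × 208 × 0.907) = 30.7 A

30.7 A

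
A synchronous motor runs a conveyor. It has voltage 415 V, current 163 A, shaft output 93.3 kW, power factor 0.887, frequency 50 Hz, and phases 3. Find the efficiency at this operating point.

P_out = 93.3 kW = 93300 W
P_in = √3·V_L·I_L·cosφ = 1.732 × 415 × 163 × 0.887 = 103922 W
η = P_out / P_in = 93300 / 103922 = 0.898 = 89.8%

89.8 %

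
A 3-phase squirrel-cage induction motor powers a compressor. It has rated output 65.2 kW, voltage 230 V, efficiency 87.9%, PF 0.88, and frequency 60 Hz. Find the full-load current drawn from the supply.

212 A

P_out = 65.2 kW = 65200 W
P_in = P_out / η = 65200 / 0.879 = 74175 W
I_L = P_in / (√3·V_L·cosφ) = 74175 / (1.732 × 230 × 0.88) = 212 A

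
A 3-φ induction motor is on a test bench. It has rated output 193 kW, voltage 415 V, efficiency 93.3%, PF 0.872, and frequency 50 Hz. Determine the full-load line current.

P_out = 193 kW = 193000 W
P_in = P_out / η = 193000 / 0.933 = 206860 W
I_L = P_in / (√3·V_L·cosφ) = 206860 / (1.732 × 415 × 0.872) = 330 A

330 A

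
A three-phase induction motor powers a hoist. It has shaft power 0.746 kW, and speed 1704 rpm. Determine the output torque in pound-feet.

3.08 lb·ft

ω = 2π × 1704/60 = 178.4 rad/s
τ = P/ω = 746/178.4 = 4.182 N·m
In lb·ft: 4.182/1.356 = 3.08 lb·ft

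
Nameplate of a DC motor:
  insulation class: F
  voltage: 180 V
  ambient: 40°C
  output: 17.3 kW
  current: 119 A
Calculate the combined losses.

P_in = V·I = 180×119 = 21420 W
P_out = 17300 W
Losses = P_in − P_out = 21420 − 17300 = 4120 W

4120 W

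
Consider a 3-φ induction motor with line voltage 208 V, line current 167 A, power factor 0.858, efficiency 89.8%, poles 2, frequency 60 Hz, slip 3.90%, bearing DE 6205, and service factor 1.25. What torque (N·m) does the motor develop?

128 N·m

P_in = √3·V·I·cosφ = 1.732 × 208 × 167 × 0.858 = 51620 W
P_out = η·P_in = 0.898 × 51620 = 46355 W
n_s = 120×60/2 = 3600 rpm; n = 3600×(1−0.039) = 3460 rpm
ω = 2π×3460/60 = 362.3 rad/s
τ = P_out/ω = 46355/362.3 = 128 N·m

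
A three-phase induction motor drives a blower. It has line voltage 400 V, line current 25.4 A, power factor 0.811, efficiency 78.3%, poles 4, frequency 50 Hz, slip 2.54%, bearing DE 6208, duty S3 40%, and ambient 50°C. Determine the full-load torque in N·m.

73 N·m

P_in = √3·V·I·cosφ = 1.732 × 400 × 25.4 × 0.811 = 14271 W
P_out = η·P_in = 0.783 × 14271 = 11174 W
n_s = 120×50/4 = 1500 rpm; n = 1500×(1−0.0254) = 1462 rpm
ω = 2π×1462/60 = 153.1 rad/s
τ = P_out/ω = 11174/153.1 = 73 N·m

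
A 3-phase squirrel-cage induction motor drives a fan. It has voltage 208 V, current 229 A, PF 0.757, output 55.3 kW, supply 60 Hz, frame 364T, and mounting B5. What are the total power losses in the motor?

7.15 kW

P_in = √3·V·I·cosφ = 1.732×208×229×0.757 = 62451 W
P_out = 55300 W
Losses = P_in − P_out = 62451 − 55300 = 7151 W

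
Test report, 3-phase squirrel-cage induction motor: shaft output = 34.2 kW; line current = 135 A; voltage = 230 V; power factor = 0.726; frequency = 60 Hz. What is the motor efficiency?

87.6 %

P_out = 34.2 kW = 34200 W
P_in = √3·V_L·I_L·cosφ = 1.732 × 230 × 135 × 0.726 = 39043 W
η = P_out / P_in = 34200 / 39043 = 0.876 = 87.6%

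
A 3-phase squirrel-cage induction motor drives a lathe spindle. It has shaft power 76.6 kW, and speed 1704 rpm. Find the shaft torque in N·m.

ω = 2π × 1704/60 = 178.4 rad/s
τ = P/ω = 76600/178.4 = 429 N·m

429 N·m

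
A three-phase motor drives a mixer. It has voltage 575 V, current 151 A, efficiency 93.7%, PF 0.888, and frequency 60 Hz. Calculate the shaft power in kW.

P_in = √3·V·I·cosφ = 1.732 × 575 × 151 × 0.888 = 133538 W
P_out = η·P_in = 0.937 × 133538 = 125125 W

125 kW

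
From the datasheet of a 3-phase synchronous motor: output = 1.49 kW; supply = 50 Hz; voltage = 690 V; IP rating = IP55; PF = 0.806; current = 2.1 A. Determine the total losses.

P_in = √3·V·I·cosφ = 1.732×690×2.1×0.806 = 2023 W
P_out = 1490 W
Losses = P_in − P_out = 2023 − 1490 = 533 W

533 W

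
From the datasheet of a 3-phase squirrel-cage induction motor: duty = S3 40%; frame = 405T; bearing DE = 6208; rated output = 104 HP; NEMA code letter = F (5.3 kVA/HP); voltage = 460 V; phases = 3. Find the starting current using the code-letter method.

692 A

S_LR = 5.3 × 104 = 551.2 kVA
I_LR = S_LR/(√3·V_L) = 551200/(1.732×460) = 692 A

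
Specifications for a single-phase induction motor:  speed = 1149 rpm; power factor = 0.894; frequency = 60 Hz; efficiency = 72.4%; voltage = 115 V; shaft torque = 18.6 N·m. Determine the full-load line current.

30.1 A

ω = 2π×1149/60 = 120.3 rad/s; P_out = τω = 18.6 × 120.3 = 2238 W
P_in = P_out / η = 2238 / 0.724 = 3091 W
I = P_in / (V·cosφ) = 3091 / (115 × 0.894) = 30.1 A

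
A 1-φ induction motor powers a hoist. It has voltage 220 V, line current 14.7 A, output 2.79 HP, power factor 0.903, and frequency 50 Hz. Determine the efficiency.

71.3 %

P_out = 2.79 × 746 = 2081 W
P_in = V·I·cosφ = 220 × 14.7 × 0.903 = 2920 W
η = P_out / P_in = 2081 / 2920 = 0.713 = 71.3%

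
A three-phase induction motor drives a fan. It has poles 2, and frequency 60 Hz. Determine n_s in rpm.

3600 rpm

n_s = 120f/p = 120×60/2 = 3600 rpm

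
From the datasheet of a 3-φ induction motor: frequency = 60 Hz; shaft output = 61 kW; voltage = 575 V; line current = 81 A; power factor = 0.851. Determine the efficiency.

88.9 %

P_out = 61 kW = 61000 W
P_in = √3·V_L·I_L·cosφ = 1.732 × 575 × 81 × 0.851 = 68648 W
η = P_out / P_in = 61000 / 68648 = 0.889 = 88.9%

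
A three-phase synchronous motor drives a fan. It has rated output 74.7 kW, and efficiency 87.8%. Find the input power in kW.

P_out = 74700 W
P_in = P_out/η = 74700/0.878 = 85080 W = 85.1 kW

85.1 kW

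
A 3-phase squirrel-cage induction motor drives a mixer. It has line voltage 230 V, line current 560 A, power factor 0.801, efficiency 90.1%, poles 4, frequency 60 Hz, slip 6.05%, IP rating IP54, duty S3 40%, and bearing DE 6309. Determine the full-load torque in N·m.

P_in = √3·V·I·cosφ = 1.732 × 230 × 560 × 0.801 = 178688 W
P_out = η·P_in = 0.901 × 178688 = 160998 W
n_s = 120×60/4 = 1800 rpm; n = 1800×(1−0.0605) = 1691 rpm
ω = 2π×1691/60 = 177.1 rad/s
τ = P_out/ω = 160998/177.1 = 909 N·m

909 N·m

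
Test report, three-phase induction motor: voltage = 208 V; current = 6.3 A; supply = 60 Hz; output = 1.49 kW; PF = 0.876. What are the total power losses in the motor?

P_in = √3·V·I·cosφ = 1.732×208×6.3×0.876 = 1988 W
P_out = 1490 W
Losses = P_in − P_out = 1988 − 1490 = 498 W

498 W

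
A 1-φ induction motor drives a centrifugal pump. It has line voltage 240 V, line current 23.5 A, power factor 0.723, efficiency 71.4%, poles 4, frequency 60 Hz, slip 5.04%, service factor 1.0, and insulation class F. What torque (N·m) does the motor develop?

16.3 N·m

P_in = V·I·cosφ = 240 × 23.5 × 0.723 = 4078 W
P_out = η·P_in = 0.714 × 4078 = 2912 W
n_s = 120×60/4 = 1800 rpm; n = 1800×(1−0.0504) = 1709 rpm
ω = 2π×1709/60 = 179 rad/s
τ = P_out/ω = 2912/179 = 16.3 N·m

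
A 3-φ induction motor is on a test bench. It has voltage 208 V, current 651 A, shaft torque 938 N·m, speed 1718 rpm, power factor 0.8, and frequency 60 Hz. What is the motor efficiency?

ω = 2π × 1718/60 = 179.9 rad/s; P_out = τω = 938 × 179.9 = 168746 W
P_in = √3·V_L·I_L·cosφ = 1.732 × 208 × 651 × 0.8 = 187621 W
η = P_out / P_in = 168746 / 187621 = 0.899 = 89.9%

89.9 %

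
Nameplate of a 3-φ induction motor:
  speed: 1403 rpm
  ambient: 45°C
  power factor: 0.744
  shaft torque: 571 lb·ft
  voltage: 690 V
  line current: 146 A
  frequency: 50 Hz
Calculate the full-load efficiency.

τ = 571 lb·ft × 1.356 = 774.3 N·m
ω = 2π × 1403/60 = 146.9 rad/s; P_out = τω = 774.3 × 146.9 = 113745 W
P_in = √3·V_L·I_L·cosφ = 1.732 × 690 × 146 × 0.744 = 129814 W
η = P_out / P_in = 113745 / 129814 = 0.876 = 87.6%

87.6 %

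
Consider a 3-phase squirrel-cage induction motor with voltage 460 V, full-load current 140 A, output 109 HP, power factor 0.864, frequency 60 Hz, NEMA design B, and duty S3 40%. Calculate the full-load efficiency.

P_out = 109 × 746 = 81314 W
P_in = √3·V_L·I_L·cosφ = 1.732 × 460 × 140 × 0.864 = 96371 W
η = P_out / P_in = 81314 / 96371 = 0.844 = 84.4%

84.4 %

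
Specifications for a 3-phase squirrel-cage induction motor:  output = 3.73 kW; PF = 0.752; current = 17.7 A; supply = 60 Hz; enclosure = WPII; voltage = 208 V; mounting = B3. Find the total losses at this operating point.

P_in = √3·V·I·cosφ = 1.732×208×17.7×0.752 = 4795 W
P_out = 3730 W
Losses = P_in − P_out = 4795 − 3730 = 1065 W

1.07 kW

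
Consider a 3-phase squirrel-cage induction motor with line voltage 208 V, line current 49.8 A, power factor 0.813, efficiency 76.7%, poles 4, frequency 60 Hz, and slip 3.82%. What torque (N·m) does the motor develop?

61.7 N·m

P_in = √3·V·I·cosφ = 1.732 × 208 × 49.8 × 0.813 = 14586 W
P_out = η·P_in = 0.767 × 14586 = 11187 W
n_s = 120×60/4 = 1800 rpm; n = 1800×(1−0.0382) = 1731 rpm
ω = 2π×1731/60 = 181.3 rad/s
τ = P_out/ω = 11187/181.3 = 61.7 N·m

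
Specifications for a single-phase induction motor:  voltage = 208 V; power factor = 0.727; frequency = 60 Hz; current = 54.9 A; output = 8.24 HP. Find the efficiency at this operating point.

74.0 %

P_out = 8.24 × 746 = 6147 W
P_in = V·I·cosφ = 208 × 54.9 × 0.727 = 8302 W
η = P_out / P_in = 6147 / 8302 = 0.740 = 74.0%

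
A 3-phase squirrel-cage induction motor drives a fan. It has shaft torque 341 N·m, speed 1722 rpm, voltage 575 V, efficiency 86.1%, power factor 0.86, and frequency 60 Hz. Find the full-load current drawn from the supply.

ω = 2π×1722/60 = 180.3 rad/s; P_out = τω = 341 × 180.3 = 61482 W
P_in = P_out / η = 61482 / 0.861 = 71408 W
I_L = P_in / (√3·V_L·cosφ) = 71408 / (1.732 × 575 × 0.86) = 83.4 A

83.4 A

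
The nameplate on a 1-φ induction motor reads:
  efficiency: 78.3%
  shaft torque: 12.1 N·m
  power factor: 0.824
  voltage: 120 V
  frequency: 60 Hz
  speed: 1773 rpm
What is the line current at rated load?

29 A

ω = 2π×1773/60 = 185.7 rad/s; P_out = τω = 12.1 × 185.7 = 2247 W
P_in = P_out / η = 2247 / 0.783 = 2870 W
I = P_in / (V·cosφ) = 2870 / (120 × 0.824) = 29 A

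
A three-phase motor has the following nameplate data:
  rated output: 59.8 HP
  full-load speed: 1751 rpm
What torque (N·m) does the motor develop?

P_out = 59.8 × 746 = 44611 W
ω = 2π × 1751/60 = 183.4 rad/s
τ = P_out/ω = 44611/183.4 = 243 N·m

243 N·m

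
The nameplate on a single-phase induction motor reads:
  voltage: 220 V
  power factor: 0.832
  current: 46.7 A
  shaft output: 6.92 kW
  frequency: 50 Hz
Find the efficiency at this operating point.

P_out = 6.92 kW = 6920 W
P_in = V·I·cosφ = 220 × 46.7 × 0.832 = 8548 W
η = P_out / P_in = 6920 / 8548 = 0.810 = 81.0%

81.0 %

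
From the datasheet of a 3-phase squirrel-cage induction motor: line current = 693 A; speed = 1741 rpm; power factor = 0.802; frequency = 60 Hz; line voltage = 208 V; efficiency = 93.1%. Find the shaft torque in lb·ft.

P_in = √3·V·I·cosφ = 1.732 × 208 × 693 × 0.802 = 200225 W
P_out = η·P_in = 0.931 × 200225 = 186409 W
n = 1741 rpm
ω = 2π×1741/60 = 182.3 rad/s
τ = P_out/ω = 186409/182.3 = 1023 N·m
In lb·ft: 1023/1.356 = 754 lb·ft

754 lb·ft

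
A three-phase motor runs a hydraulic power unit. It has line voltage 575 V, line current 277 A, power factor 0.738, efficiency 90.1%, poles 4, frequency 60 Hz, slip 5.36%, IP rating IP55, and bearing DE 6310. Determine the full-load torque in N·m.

1030 N·m

P_in = √3·V·I·cosφ = 1.732 × 575 × 277 × 0.738 = 203588 W
P_out = η·P_in = 0.901 × 203588 = 183433 W
n_s = 120×60/4 = 1800 rpm; n = 1800×(1−0.0536) = 1704 rpm
ω = 2π×1704/60 = 178.4 rad/s
τ = P_out/ω = 183433/178.4 = 1030 N·m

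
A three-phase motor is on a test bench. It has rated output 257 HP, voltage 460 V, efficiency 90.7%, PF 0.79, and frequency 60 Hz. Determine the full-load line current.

336 A

P_out = 257 × 746 = 191722 W
P_in = P_out / η = 191722 / 0.907 = 211380 W
I_L = P_in / (√3·V_L·cosφ) = 211380 / (1.732 × 460 × 0.79) = 336 A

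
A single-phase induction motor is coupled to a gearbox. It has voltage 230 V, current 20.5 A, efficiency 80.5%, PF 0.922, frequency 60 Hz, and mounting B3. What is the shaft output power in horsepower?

P_in = V·I·cosφ = 230 × 20.5 × 0.922 = 4347 W
P_out = η·P_in = 0.805 × 4347 = 3499 W
= 3499/746 = 4.69 HP

4.69 HP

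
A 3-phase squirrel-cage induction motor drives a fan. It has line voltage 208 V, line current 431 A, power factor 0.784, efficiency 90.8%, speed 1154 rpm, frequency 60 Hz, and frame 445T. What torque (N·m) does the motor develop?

915 N·m

P_in = √3·V·I·cosφ = 1.732 × 208 × 431 × 0.784 = 121732 W
P_out = η·P_in = 0.908 × 121732 = 110533 W
n = 1154 rpm
ω = 2π×1154/60 = 120.8 rad/s
τ = P_out/ω = 110533/120.8 = 915 N·m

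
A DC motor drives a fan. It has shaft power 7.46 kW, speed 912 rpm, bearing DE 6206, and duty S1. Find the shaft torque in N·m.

78.1 N·m

ω = 2π × 912/60 = 95.5 rad/s
τ = P/ω = 7460/95.5 = 78.1 N·m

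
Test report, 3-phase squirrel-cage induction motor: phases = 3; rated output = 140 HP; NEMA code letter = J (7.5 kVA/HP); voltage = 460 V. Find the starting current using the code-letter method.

S_LR = 7.5 × 140 = 1050 kVA
I_LR = S_LR/(√3·V_L) = 1050000/(1.732×460) = 1320 A

1320 A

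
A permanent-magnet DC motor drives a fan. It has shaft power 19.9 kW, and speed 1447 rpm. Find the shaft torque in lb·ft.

96.9 lb·ft

ω = 2π × 1447/60 = 151.5 rad/s
τ = P/ω = 19900/151.5 = 131.4 N·m
In lb·ft: 131.4/1.356 = 96.9 lb·ft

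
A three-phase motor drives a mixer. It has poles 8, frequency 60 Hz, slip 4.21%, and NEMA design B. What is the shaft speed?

n_s = 120f/p = 120×60/8 = 900 rpm
n = n_s(1 − s) = 900 × (1 − 0.0421) = 862 rpm

862 rpm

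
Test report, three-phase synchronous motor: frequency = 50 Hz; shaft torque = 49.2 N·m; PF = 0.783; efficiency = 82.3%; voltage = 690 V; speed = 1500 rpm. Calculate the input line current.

ω = 2π×1500/60 = 157.1 rad/s; P_out = τω = 49.2 × 157.1 = 7729 W
P_in = P_out / η = 7729 / 0.823 = 9391 W
I_L = P_in / (√3·V_L·cosφ) = 9391 / (1.732 × 690 × 0.783) = 10 A

10 A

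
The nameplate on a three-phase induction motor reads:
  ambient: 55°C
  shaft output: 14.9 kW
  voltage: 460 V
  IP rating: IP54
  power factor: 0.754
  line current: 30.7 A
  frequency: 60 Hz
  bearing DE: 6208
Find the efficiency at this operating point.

80.8 %

P_out = 14.9 kW = 14900 W
P_in = √3·V_L·I_L·cosφ = 1.732 × 460 × 30.7 × 0.754 = 18442 W
η = P_out / P_in = 14900 / 18442 = 0.808 = 80.8%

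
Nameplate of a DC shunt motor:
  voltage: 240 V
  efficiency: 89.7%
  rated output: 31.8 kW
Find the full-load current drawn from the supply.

P_out = 31.8 kW = 31800 W
P_in = P_out / η = 31800 / 0.897 = 35452 W
I = P_in / V = 35452 / 240 = 148 A

148 A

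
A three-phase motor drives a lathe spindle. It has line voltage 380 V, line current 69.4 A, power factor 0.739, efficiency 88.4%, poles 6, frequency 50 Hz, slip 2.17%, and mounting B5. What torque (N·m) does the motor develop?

P_in = √3·V·I·cosφ = 1.732 × 380 × 69.4 × 0.739 = 33755 W
P_out = η·P_in = 0.884 × 33755 = 29839 W
n_s = 120×50/6 = 1000 rpm; n = 1000×(1−0.0217) = 978 rpm
ω = 2π×978/60 = 102.4 rad/s
τ = P_out/ω = 29839/102.4 = 291 N·m

291 N·m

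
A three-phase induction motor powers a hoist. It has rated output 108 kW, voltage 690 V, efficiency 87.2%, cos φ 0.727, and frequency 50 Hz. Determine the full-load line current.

P_out = 108 kW = 108000 W
P_in = P_out / η = 108000 / 0.872 = 123853 W
I_L = P_in / (√3·V_L·cosφ) = 123853 / (1.732 × 690 × 0.727) = 143 A

143 A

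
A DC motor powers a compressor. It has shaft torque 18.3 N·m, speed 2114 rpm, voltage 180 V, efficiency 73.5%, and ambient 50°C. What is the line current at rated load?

30.6 A

ω = 2π×2114/60 = 221.4 rad/s; P_out = τω = 18.3 × 221.4 = 4052 W
P_in = P_out / η = 4052 / 0.735 = 5513 W
I = P_in / V = 5513 / 180 = 30.6 A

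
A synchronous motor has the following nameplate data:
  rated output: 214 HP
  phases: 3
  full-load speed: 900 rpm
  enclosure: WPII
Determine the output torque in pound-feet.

P_out = 214 × 746 = 159644 W
ω = 2π × 900/60 = 94.25 rad/s
τ = P_out/ω = 159644/94.25 = 1694 N·m
In lb·ft: 1694/1.356 = 1250 lb·ft

1250 lb·ft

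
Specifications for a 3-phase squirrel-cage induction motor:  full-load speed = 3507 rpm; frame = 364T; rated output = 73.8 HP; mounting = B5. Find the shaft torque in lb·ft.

111 lb·ft

P_out = 73.8 × 746 = 55055 W
ω = 2π × 3507/60 = 367.3 rad/s
τ = P_out/ω = 55055/367.3 = 149.9 N·m
In lb·ft: 149.9/1.356 = 111 lb·ft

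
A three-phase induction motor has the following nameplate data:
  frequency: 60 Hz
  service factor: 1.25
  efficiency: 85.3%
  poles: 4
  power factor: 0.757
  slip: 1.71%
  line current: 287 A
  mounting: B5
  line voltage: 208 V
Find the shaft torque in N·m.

P_in = √3·V·I·cosφ = 1.732 × 208 × 287 × 0.757 = 78269 W
P_out = η·P_in = 0.853 × 78269 = 66763 W
n_s = 120×60/4 = 1800 rpm; n = 1800×(1−0.0171) = 1769 rpm
ω = 2π×1769/60 = 185.2 rad/s
τ = P_out/ω = 66763/185.2 = 360 N·m

360 N·m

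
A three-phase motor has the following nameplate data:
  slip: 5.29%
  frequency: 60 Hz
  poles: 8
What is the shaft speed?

n_s = 120f/p = 120×60/8 = 900 rpm
n = n_s(1 − s) = 900 × (1 − 0.0529) = 852 rpm

852 rpm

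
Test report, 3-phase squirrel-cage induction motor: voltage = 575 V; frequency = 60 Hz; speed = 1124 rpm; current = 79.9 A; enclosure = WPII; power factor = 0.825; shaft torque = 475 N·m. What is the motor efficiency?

85.2 %

ω = 2π × 1124/60 = 117.7 rad/s; P_out = τω = 475 × 117.7 = 55908 W
P_in = √3·V_L·I_L·cosφ = 1.732 × 575 × 79.9 × 0.825 = 65647 W
η = P_out / P_in = 55908 / 65647 = 0.852 = 85.2%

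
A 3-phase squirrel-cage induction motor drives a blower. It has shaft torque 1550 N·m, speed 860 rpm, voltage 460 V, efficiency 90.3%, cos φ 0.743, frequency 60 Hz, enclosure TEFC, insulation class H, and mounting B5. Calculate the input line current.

ω = 2π×860/60 = 90.06 rad/s; P_out = τω = 1550 × 90.06 = 139593 W
P_in = P_out / η = 139593 / 0.903 = 154588 W
I_L = P_in / (√3·V_L·cosφ) = 154588 / (1.732 × 460 × 0.743) = 261 A

261 A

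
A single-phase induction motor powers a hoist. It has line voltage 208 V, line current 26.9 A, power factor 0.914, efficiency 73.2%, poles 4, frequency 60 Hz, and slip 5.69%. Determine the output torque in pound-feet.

15.5 lb·ft

P_in = V·I·cosφ = 208 × 26.9 × 0.914 = 5114 W
P_out = η·P_in = 0.732 × 5114 = 3743 W
n_s = 120×60/4 = 1800 rpm; n = 1800×(1−0.0569) = 1698 rpm
ω = 2π×1698/60 = 177.8 rad/s
τ = P_out/ω = 3743/177.8 = 21.05 N·m
In lb·ft: 21.05/1.356 = 15.5 lb·ft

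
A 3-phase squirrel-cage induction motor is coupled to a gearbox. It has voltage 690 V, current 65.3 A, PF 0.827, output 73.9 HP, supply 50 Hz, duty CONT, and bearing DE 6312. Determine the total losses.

9.41 kW

P_in = √3·V·I·cosφ = 1.732×690×65.3×0.827 = 64538 W
P_out = 73.9×746 = 55129 W
Losses = P_in − P_out = 64538 − 55129 = 9409 W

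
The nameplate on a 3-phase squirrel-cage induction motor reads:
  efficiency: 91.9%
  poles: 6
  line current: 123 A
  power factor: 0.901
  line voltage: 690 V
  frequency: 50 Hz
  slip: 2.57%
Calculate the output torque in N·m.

P_in = √3·V·I·cosφ = 1.732 × 690 × 123 × 0.901 = 132442 W
P_out = η·P_in = 0.919 × 132442 = 121714 W
n_s = 120×50/6 = 1000 rpm; n = 1000×(1−0.0257) = 974 rpm
ω = 2π×974/60 = 102 rad/s
τ = P_out/ω = 121714/102 = 1190 N·m

1190 N·m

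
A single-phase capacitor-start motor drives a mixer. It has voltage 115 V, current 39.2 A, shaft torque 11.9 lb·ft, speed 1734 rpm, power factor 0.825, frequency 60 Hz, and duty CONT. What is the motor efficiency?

τ = 11.9 lb·ft × 1.356 = 16.14 N·m
ω = 2π × 1734/60 = 181.6 rad/s; P_out = τω = 16.14 × 181.6 = 2931 W
P_in = V·I·cosφ = 115 × 39.2 × 0.825 = 3719 W
η = P_out / P_in = 2931 / 3719 = 0.788 = 78.8%

78.8 %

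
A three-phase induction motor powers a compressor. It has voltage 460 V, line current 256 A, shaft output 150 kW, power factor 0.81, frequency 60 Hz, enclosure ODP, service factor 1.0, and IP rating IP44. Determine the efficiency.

90.8 %

P_out = 150 kW = 150000 W
P_in = √3·V_L·I_L·cosφ = 1.732 × 460 × 256 × 0.81 = 165208 W
η = P_out / P_in = 150000 / 165208 = 0.908 = 90.8%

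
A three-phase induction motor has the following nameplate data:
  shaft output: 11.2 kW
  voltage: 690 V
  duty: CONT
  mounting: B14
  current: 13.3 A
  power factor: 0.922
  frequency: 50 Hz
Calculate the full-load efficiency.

P_out = 11.2 kW = 11200 W
P_in = √3·V_L·I_L·cosφ = 1.732 × 690 × 13.3 × 0.922 = 14655 W
η = P_out / P_in = 11200 / 14655 = 0.764 = 76.4%

76.4 %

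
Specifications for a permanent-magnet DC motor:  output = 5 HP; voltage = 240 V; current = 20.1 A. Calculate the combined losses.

P_in = V·I = 240×20.1 = 4824 W
P_out = 5×746 = 3730 W
Losses = P_in − P_out = 4824 − 3730 = 1094 W

1.09 kW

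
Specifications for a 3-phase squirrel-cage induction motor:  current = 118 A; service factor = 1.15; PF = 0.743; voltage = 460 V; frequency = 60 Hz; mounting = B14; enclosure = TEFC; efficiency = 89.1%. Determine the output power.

62.2 kW

P_in = √3·V·I·cosφ = 1.732 × 460 × 118 × 0.743 = 69852 W
P_out = η·P_in = 0.891 × 69852 = 62238 W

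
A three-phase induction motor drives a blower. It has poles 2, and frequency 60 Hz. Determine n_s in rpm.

3600 rpm

n_s = 120f/p = 120×60/2 = 3600 rpm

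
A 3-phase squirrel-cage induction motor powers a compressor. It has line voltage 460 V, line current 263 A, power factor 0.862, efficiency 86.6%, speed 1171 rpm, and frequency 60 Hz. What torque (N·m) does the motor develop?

P_in = √3·V·I·cosφ = 1.732 × 460 × 263 × 0.862 = 180621 W
P_out = η·P_in = 0.866 × 180621 = 156418 W
n = 1171 rpm
ω = 2π×1171/60 = 122.6 rad/s
τ = P_out/ω = 156418/122.6 = 1280 N·m

1280 N·m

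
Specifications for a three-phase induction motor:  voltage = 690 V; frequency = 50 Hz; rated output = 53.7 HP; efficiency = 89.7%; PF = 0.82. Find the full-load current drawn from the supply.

P_out = 53.7 × 746 = 40060 W
P_in = P_out / η = 40060 / 0.897 = 44660 W
I_L = P_in / (√3·V_L·cosφ) = 44660 / (1.732 × 690 × 0.82) = 45.6 A

45.6 A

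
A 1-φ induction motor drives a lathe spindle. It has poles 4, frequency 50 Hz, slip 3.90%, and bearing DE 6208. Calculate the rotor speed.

1442 rpm

n_s = 120f/p = 120×50/4 = 1500 rpm
n = n_s(1 − s) = 1500 × (1 − 0.039) = 1442 rpm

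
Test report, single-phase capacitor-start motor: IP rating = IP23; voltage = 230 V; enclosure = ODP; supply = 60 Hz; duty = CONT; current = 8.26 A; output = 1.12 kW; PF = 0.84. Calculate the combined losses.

476 W

P_in = V·I·cosφ = 230×8.26×0.84 = 1596 W
P_out = 1120 W
Losses = P_in − P_out = 1596 − 1120 = 476 W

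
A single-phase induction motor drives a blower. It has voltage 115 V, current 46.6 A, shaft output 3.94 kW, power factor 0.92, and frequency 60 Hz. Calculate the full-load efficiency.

79.9 %

P_out = 3.94 kW = 3940 W
P_in = V·I·cosφ = 115 × 46.6 × 0.92 = 4930 W
η = P_out / P_in = 3940 / 4930 = 0.799 = 79.9%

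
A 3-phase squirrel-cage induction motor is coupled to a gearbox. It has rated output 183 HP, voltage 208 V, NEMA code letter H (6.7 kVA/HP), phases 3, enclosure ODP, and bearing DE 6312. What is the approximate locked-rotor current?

3400 A

S_LR = 6.7 × 183 = 1226.1 kVA
I_LR = S_LR/(√3·V_L) = 1226100/(1.732×208) = 3400 A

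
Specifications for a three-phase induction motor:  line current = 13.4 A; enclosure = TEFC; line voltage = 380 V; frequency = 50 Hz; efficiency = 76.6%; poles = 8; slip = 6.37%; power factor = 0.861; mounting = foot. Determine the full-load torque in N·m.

79.1 N·m

P_in = √3·V·I·cosφ = 1.732 × 380 × 13.4 × 0.861 = 7593 W
P_out = η·P_in = 0.766 × 7593 = 5816 W
n_s = 120×50/8 = 750 rpm; n = 750×(1−0.0637) = 702 rpm
ω = 2π×702/60 = 73.51 rad/s
τ = P_out/ω = 5816/73.51 = 79.1 N·m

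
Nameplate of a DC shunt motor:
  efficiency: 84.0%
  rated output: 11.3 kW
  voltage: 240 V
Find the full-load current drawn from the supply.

56.1 A

P_out = 11.3 kW = 11300 W
P_in = P_out / η = 11300 / 0.840 = 13452 W
I = P_in / V = 13452 / 240 = 56.1 A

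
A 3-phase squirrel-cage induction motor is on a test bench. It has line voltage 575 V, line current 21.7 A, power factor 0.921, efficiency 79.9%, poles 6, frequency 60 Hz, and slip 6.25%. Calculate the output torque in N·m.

P_in = √3·V·I·cosφ = 1.732 × 575 × 21.7 × 0.921 = 19904 W
P_out = η·P_in = 0.799 × 19904 = 15903 W
n_s = 120×60/6 = 1200 rpm; n = 1200×(1−0.0625) = 1125 rpm
ω = 2π×1125/60 = 117.8 rad/s
τ = P_out/ω = 15903/117.8 = 135 N·m

135 N·m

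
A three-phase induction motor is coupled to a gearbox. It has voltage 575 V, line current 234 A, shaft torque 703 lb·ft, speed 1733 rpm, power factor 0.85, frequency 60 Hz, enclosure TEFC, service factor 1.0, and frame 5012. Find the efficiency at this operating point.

87.3 %

τ = 703 lb·ft × 1.356 = 953.3 N·m
ω = 2π × 1733/60 = 181.5 rad/s; P_out = τω = 953.3 × 181.5 = 173024 W
P_in = √3·V_L·I_L·cosφ = 1.732 × 575 × 234 × 0.85 = 198085 W
η = P_out / P_in = 173024 / 198085 = 0.873 = 87.3%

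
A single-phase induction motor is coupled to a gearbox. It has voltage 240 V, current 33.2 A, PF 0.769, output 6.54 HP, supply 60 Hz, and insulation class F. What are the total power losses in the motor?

1.25 kW

P_in = V·I·cosφ = 240×33.2×0.769 = 6127 W
P_out = 6.54×746 = 4879 W
Losses = P_in − P_out = 6127 − 4879 = 1248 W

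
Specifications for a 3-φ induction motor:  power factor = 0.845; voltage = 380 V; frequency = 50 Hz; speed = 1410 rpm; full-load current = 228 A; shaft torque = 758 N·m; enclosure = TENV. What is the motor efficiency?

ω = 2π × 1410/60 = 147.7 rad/s; P_out = τω = 758 × 147.7 = 111957 W
P_in = √3·V_L·I_L·cosφ = 1.732 × 380 × 228 × 0.845 = 126801 W
η = P_out / P_in = 111957 / 126801 = 0.883 = 88.3%

88.3 %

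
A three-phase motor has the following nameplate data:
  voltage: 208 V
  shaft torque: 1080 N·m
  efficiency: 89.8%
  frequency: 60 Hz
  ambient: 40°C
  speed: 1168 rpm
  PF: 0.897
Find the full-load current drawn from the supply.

ω = 2π×1168/60 = 122.3 rad/s; P_out = τω = 1080 × 122.3 = 132084 W
P_in = P_out / η = 132084 / 0.898 = 147087 W
I_L = P_in / (√3·V_L·cosφ) = 147087 / (1.732 × 208 × 0.897) = 455 A

455 A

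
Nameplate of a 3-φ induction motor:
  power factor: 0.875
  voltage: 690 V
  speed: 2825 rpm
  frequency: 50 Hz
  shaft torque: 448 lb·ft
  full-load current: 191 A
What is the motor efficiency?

τ = 448 lb·ft × 1.356 = 607.5 N·m
ω = 2π × 2825/60 = 295.8 rad/s; P_out = τω = 607.5 × 295.8 = 179699 W
P_in = √3·V_L·I_L·cosφ = 1.732 × 690 × 191 × 0.875 = 199728 W
η = P_out / P_in = 179699 / 199728 = 0.900 = 90.0%

90.0 %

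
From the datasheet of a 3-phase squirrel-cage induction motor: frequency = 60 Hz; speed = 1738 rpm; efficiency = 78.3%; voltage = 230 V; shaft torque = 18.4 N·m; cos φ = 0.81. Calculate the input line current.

ω = 2π×1738/60 = 182 rad/s; P_out = τω = 18.4 × 182 = 3349 W
P_in = P_out / η = 3349 / 0.783 = 4277 W
I_L = P_in / (√3·V_L·cosφ) = 4277 / (1.732 × 230 × 0.81) = 13.3 A

13.3 A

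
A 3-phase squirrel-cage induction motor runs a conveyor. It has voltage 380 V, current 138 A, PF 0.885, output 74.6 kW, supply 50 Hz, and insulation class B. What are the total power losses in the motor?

P_in = √3·V·I·cosφ = 1.732×380×138×0.885 = 80381 W
P_out = 74600 W
Losses = P_in − P_out = 80381 − 74600 = 5781 W

5780 W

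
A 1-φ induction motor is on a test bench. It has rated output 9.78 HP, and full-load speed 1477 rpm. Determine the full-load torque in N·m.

P_out = 9.78 × 746 = 7296 W
ω = 2π × 1477/60 = 154.7 rad/s
τ = P_out/ω = 7296/154.7 = 47.2 N·m

47.2 N·m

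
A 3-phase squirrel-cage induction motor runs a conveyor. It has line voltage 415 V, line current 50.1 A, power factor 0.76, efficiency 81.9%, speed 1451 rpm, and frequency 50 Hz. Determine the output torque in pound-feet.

109 lb·ft

P_in = √3·V·I·cosφ = 1.732 × 415 × 50.1 × 0.76 = 27368 W
P_out = η·P_in = 0.819 × 27368 = 22414 W
n = 1451 rpm
ω = 2π×1451/60 = 151.9 rad/s
τ = P_out/ω = 22414/151.9 = 147.6 N·m
In lb·ft: 147.6/1.356 = 109 lb·ft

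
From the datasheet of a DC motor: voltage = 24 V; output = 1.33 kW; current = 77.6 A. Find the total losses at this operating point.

532 W

P_in = V·I = 24×77.6 = 1862 W
P_out = 1330 W
Losses = P_in − P_out = 1862 − 1330 = 532 W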